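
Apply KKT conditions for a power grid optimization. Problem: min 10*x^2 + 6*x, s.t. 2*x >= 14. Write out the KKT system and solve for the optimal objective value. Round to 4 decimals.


Step 1: Try lambda = 0 (constraint inactive).
x_unc = -6/(2*10) = -0.3
Check: 2*-0.3 = -0.6 < 14 -- violated!
Step 2: Constraint must be active: 2*x = 14
x* = 14/2 = 7.0
lambda = (2*10*7.0 + 6)/2 = 73.0
Step 3: Compute optimal value.
f(x*) = 10*7.0^2 + 6*7.0 = 532.0


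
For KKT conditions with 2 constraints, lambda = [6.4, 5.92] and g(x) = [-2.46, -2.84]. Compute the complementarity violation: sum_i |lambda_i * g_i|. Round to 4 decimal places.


KKT complementary slackness check:
lambda_1 * g_1 = 6.4 * -2.46 = -15.744
lambda_2 * g_2 = 5.92 * -2.84 = -16.8128
Total violation = 15.744 + 16.8128 = 32.5568


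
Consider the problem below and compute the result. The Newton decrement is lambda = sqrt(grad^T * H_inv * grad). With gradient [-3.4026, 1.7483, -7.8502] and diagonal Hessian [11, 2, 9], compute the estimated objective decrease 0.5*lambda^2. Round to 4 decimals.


Step 1: H is diagonal, so H^(-1) * g = [-0.3093, 0.8742, -0.8722].
Step 2: g^T H^(-1) g = sum_i g_i^2 / H_ii
  = (-3.4026)^2/11 + (1.7483)^2/2 + (-7.8502)^2/9
  = 1.0525 + 1.5283 + 6.8473 = 9.4281
Step 3: Objective decrease = 0.5 * g^T H^(-1) g = 4.714


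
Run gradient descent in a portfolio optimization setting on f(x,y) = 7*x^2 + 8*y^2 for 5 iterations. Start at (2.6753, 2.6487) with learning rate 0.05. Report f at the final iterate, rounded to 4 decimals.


Gradient descent on f(x,y) = 7*x^2 + 8*y^2.
Starting point: (2.6753, 2.6487), alpha = 0.05
Step 1: grad_x = 2*7*2.6753 = 37.4542, grad_y = 2*8*2.6487 = 42.3792
  x_1 = 2.6753 - 0.05*37.4542 = 0.8026
  y_1 = 2.6487 - 0.05*42.3792 = 0.5297
Step 2: grad_x = 2*7*0.8026 = 11.2363, grad_y = 2*8*0.5297 = 8.4758
  x_2 = 0.8026 - 0.05*11.2363 = 0.2408
  y_2 = 0.5297 - 0.05*8.4758 = 0.1059
Step 3: grad_x = 2*7*0.2408 = 3.3709, grad_y = 2*8*0.1059 = 1.6952
  x_3 = 0.2408 - 0.05*3.3709 = 0.0722
  y_3 = 0.1059 - 0.05*1.6952 = 0.0212
Step 4: grad_x = 2*7*0.0722 = 1.0113, grad_y = 2*8*0.0212 = 0.339
  x_4 = 0.0722 - 0.05*1.0113 = 0.0217
  y_4 = 0.0212 - 0.05*0.339 = 0.0042
Step 5: grad_x = 2*7*0.0217 = 0.3034, grad_y = 2*8*0.0042 = 0.0678
  x_5 = 0.0217 - 0.05*0.3034 = 0.0065
  y_5 = 0.0042 - 0.05*0.0678 = 0.0008
f(0.0065, 0.0008) = 7*0.0065^2 + 8*0.0008^2 = 0.0003


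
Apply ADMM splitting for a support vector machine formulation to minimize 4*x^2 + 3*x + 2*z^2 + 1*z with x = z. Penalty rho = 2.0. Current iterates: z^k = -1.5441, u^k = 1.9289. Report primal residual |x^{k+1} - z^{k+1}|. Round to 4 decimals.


ADMM iteration with rho = 2.0, z^k = -1.5441, u^k = 1.9289
Step 1: x-update.
Minimize 4*x^2 + 3*x + (2.0/2)*(x + 1.5441 + 1.9289)^2
FOC: (2*4 + 2.0)*x = -3 + 2.0*(-1.5441 - 1.9289)
x^{k+1} = -0.9946
Step 2: z-update.
Minimize 2*z^2 + 1*z + (2.0/2)*(-0.9946 - z + 1.9289)^2
FOC: (2*2 + 2.0)*z = -1 + 2.0*(-0.9946 + 1.9289)
z^{k+1} = 0.1448
Step 3: u-update.
u^{k+1} = 1.9289 - 0.9946 - 0.1448 = 0.7895
Step 4: Primal residual = |-0.9946 - 0.1448| = 1.1394


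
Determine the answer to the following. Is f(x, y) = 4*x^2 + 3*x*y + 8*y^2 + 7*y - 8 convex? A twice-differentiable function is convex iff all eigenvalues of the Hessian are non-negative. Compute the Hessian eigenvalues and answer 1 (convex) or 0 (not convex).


The Hessian of f(x,y) = 4*x^2 + 3*x*y + 8*y^2 + 7*y - 8 is:
H = [[8, 3], [3, 16]]
Trace = 8 + 16 = 24
Determinant = 8*16 - (3)^2 = 119
Discriminant = (24)^2 - 4*119 = 100.0
Eigenvalues: lambda_1 = 7.0, lambda_2 = 17.0
The function is convex.

1


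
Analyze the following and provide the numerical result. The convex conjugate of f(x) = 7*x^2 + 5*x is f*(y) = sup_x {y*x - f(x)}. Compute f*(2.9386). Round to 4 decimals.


f*(y) = sup_x {y*x - a*x^2 - b*x} = sup_x {(y-b)*x - a*x^2}
FOC: (y - b) - 2a*x = 0 => x* = (y - b)/(2a)
x* = (2.9386 - 5)/(2*7) = -0.1472
f*(2.9386) = (y-b)^2/(4a) = (2.9386 - 5)^2/(4*7)
= 4.2494/28 = 0.1518


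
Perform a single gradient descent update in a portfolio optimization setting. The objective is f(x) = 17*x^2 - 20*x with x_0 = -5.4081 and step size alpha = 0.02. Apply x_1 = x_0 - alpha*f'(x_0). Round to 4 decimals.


We compute the gradient at x_0 and apply the update.
f'(x) = 34*x - 20
f'(-5.4081) = 34*-5.4081 - 20 = -203.8754
x_1 = -5.4081 - 0.02*-203.8754 = -1.3306


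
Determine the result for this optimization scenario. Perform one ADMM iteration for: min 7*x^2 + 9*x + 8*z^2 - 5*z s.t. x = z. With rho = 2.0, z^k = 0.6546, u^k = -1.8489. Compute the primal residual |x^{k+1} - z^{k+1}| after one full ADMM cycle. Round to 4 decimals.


ADMM iteration with rho = 2.0, z^k = 0.6546, u^k = -1.8489
Step 1: x-update.
Minimize 7*x^2 + 9*x + (2.0/2)*(x - 0.6546 - 1.8489)^2
FOC: (2*7 + 2.0)*x = -9 + 2.0*(0.6546 + 1.8489)
x^{k+1} = -0.2496
Step 2: z-update.
Minimize 8*z^2 - 5*z + (2.0/2)*(-0.2496 - z - 1.8489)^2
FOC: (2*8 + 2.0)*z = 5 + 2.0*(-0.2496 - 1.8489)
z^{k+1} = 0.0446
Step 3: u-update.
u^{k+1} = -1.8489 - 0.2496 - 0.0446 = -2.1431
Step 4: Primal residual = |-0.2496 - 0.0446| = 0.2942


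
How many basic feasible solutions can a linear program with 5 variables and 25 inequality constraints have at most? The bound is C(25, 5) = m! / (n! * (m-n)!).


Each vertex corresponds to some choice of n active constraints out of m, so the number of vertices is at most C(m, n) = m! / (n!(m-n)!).
m = 25, n = 5
Numerator: 25 * 24 * 23 * 22 * 21
Denominator: 5! = 120
C(25, 5) = 53130


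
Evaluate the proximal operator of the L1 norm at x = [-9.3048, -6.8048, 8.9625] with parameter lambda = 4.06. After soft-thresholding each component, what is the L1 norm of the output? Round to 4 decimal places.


Soft-thresholding with lambda = 4.06:
prox(-9.3048) = sign(-9.3048)*max(|-9.3048| - 4.06, 0) = -5.2448
prox(-6.8048) = sign(-6.8048)*max(|-6.8048| - 4.06, 0) = -2.7448
prox(8.9625) = sign(8.9625)*max(|8.9625| - 4.06, 0) = 4.9025
prox(x) = [-5.2448, -2.7448, 4.9025]
||prox(x)||_1 = 5.2448 + 2.7448 + 4.9025 = 12.8921


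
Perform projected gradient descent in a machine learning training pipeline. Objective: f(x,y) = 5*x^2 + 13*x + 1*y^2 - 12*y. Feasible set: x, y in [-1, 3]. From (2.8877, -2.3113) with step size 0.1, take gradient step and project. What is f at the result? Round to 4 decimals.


Step 1: Compute gradient at (2.8877, -2.3113).
grad_x = 2*5*2.8877 + 13 = 41.877
grad_y = 2*1*-2.3113 - 12 = -16.6226
Step 2: Gradient step.
x_raw = 2.8877 - 0.1*41.877 = -1.3
y_raw = -2.3113 - 0.1*-16.6226 = -0.649
Step 3: Project onto [-1, 3].
x_proj = clip(-1.3) = -1.0
y_proj = clip(-0.649) = -0.649
Step 4: Evaluate f.
f(-1.0, -0.649) = 0.2097


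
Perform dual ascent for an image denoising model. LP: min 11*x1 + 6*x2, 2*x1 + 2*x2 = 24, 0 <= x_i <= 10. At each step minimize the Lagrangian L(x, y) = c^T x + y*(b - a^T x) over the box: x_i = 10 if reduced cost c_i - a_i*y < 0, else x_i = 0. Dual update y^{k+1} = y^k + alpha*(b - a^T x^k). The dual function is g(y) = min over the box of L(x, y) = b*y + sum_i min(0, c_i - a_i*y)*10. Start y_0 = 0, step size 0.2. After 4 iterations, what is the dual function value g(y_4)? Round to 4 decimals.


Dual ascent for LP: min 11*x1 + 6*x2, 2*x1 + 2*x2 = 24, 0 <= x_i <= 10
Step 1: y^k = 0.0, reduced costs: (11.0, 6.0)
  x^k = (0.0, 0.0), subgradient = b - a^T x = 24.0
  y^{k+1} = 0.0 + 0.2*24.0 = 4.8
Step 2: y^k = 4.8, reduced costs: (1.4, -3.6)
  x^k = (0.0, 10.0), subgradient = b - a^T x = 4.0
  y^{k+1} = 4.8 + 0.2*4.0 = 5.6
Step 3: y^k = 5.6, reduced costs: (-0.2, -5.2)
  x^k = (10.0, 10.0), subgradient = b - a^T x = -16.0
  y^{k+1} = 5.6 + 0.2*-16.0 = 2.4
Step 4: y^k = 2.4, reduced costs: (6.2, 1.2)
  x^k = (0.0, 0.0), subgradient = b - a^T x = 24.0
  y^{k+1} = 2.4 + 0.2*24.0 = 7.2
Dual objective at y_4 = 7.2: reduced costs (-3.4, -8.4), box minimizer x = (10.0, 10.0)
g(y_4) = b*y + (c1 - a1*y)*x1 + (c2 - a2*y)*x2 = 24*7.2 + (-3.4)*10.0 + (-8.4)*10.0 = 172.8 - 34.0 - 84.0 = 54.8


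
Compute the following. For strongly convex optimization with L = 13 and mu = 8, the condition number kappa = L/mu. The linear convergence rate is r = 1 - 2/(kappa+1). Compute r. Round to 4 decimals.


Step 1: Compute the condition number.
kappa = L/mu = 13/8 = 1.625
Step 2: Compute the convergence rate.
r = 1 - 2/(kappa + 1) = 1 - 2*mu/(L + mu) = (L - mu)/(L + mu) = 5/21 = 0.2381


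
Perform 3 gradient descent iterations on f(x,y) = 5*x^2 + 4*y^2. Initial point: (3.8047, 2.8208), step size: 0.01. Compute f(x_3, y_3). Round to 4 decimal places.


Gradient descent on f(x,y) = 5*x^2 + 4*y^2.
Starting point: (3.8047, 2.8208), alpha = 0.01
Step 1: grad_x = 2*5*3.8047 = 38.047, grad_y = 2*4*2.8208 = 22.5664
  x_1 = 3.8047 - 0.01*38.047 = 3.4242
  y_1 = 2.8208 - 0.01*22.5664 = 2.5951
Step 2: grad_x = 2*5*3.4242 = 34.2423, grad_y = 2*4*2.5951 = 20.7611
  x_2 = 3.4242 - 0.01*34.2423 = 3.0818
  y_2 = 2.5951 - 0.01*20.7611 = 2.3875
Step 3: grad_x = 2*5*3.0818 = 30.8181, grad_y = 2*4*2.3875 = 19.1002
  x_3 = 3.0818 - 0.01*30.8181 = 2.7736
  y_3 = 2.3875 - 0.01*19.1002 = 2.1965
f(2.7736, 2.1965) = 5*2.7736^2 + 4*2.1965^2 = 57.7639


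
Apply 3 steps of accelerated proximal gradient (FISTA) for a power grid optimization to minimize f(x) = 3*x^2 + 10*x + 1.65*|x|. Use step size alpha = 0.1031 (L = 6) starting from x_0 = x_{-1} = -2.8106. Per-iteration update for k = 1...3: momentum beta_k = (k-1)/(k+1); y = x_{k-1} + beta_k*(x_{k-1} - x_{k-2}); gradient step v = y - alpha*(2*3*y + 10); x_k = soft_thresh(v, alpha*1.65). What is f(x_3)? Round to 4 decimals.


FISTA on f(x) = 3*x^2 + 10*x + 1.65*|x|
L = 6, alpha = 0.1031
Iteration 1: beta = 0.0, y = -2.8106 + 0.0*(-2.8106 + 2.8106) = -2.8106
  grad(y) = -6.8636, v = y - alpha*grad = -2.103
  prox(v) = soft_thresh(-2.103, 0.1701) = -1.9328
Iteration 2: beta = 0.3333, y = -1.9328 + 0.3333*(-1.9328 + 2.8106) = -1.6403
  grad(y) = 0.1584, v = y - alpha*grad = -1.6566
  prox(v) = soft_thresh(-1.6566, 0.1701) = -1.4865
Iteration 3: beta = 0.5, y = -1.4865 + 0.5*(-1.4865 + 1.9328) = -1.2633
  grad(y) = 2.4202, v = y - alpha*grad = -1.5128
  prox(v) = soft_thresh(-1.5128, 0.1701) = -1.3427
f(x_3) = 3*(-1.3427)^2 + 10*(-1.3427) + 1.65*|-1.3427| = -5.803


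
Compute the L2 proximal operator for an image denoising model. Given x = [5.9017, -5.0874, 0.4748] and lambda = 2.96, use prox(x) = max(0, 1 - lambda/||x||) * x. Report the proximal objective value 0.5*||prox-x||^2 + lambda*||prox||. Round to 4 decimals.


Step 1: Compute ||x||.
||x|| = 7.8062
Step 2: Compute scaling factor.
scale = max(0, 1 - 2.96/7.8062) = 0.6208
Step 3: prox(x) = [3.6639, -3.1583, 0.2948]
||prox(x)|| = 4.8462
Step 4: Proximal objective.
0.5*||prox-x||^2 = 4.3808
lambda*||prox|| = 14.3448
Total = 18.7256


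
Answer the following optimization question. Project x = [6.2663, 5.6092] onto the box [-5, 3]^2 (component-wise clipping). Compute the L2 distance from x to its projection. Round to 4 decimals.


Project each component onto [-5, 3].
clip(6.2663) = 3.0, clip(5.6092) = 3.0
Projection = [3.0, 3.0]
Squared diffs: [10.6687, 6.8079]
Distance = sqrt(17.4766) = 4.1805


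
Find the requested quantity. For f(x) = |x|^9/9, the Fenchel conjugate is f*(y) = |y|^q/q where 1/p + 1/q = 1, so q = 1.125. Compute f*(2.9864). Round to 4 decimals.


The conjugate exponent q satisfies 1/p + 1/q = 1.
p = 9, so q = 9/(9 - 1) = 1.125
|y|^q = 2.9864^1.125 = 3.4241
f*(2.9864) = 3.4241 / 1.125 = 3.0436


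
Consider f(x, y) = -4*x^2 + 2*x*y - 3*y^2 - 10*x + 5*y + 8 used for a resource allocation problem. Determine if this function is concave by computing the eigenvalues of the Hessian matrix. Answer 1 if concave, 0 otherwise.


The Hessian of f(x,y) = -4*x^2 + 2*x*y - 3*y^2 - 10*x + 5*y + 8 is:
H = [[-8, 2], [2, -6]]
Trace = -8 - 6 = -14
Determinant = -8*-6 - (2)^2 = 44
Discriminant = (-14)^2 - 4*44 = 20.0
Eigenvalues: lambda_1 = -9.2361, lambda_2 = -4.7639
The function is concave.

1


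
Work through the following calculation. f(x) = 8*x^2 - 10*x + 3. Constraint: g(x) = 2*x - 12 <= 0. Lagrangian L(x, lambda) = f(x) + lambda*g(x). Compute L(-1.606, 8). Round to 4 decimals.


Step 1: Evaluate f(x).
f(-1.606) = 8*(-1.606)^2 - 10*(-1.606) + 3 = 39.6939
Step 2: Evaluate g(x).
g(-1.606) = 2*-1.606 - 12 = -15.212
Step 3: Compute Lagrangian.
L = 39.6939 + 8*-15.212 = -82.0021


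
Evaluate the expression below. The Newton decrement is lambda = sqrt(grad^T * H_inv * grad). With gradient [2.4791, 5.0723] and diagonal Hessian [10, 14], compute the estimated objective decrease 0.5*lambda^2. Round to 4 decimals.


Step 1: H is diagonal, so H^(-1) * g = [0.2479, 0.3623].
Step 2: g^T H^(-1) g = sum_i g_i^2 / H_ii
  = (2.4791)^2/10 + (5.0723)^2/14
  = 0.6146 + 1.8377 = 2.4523
Step 3: Objective decrease = 0.5 * g^T H^(-1) g = 1.2262


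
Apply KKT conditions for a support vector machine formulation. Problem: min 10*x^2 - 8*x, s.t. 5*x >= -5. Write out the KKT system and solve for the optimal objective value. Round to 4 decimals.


Step 1: Try lambda = 0 (constraint inactive).
Stationarity: 2*10*x - 8 = 0
x* = 8/(2*10) = 0.4
Check constraint: 5*0.4 = 2.0 >= -5 -- satisfied.
Step 2: Compute optimal value.
f(x*) = 10*0.4^2 - 8*0.4 = -1.6


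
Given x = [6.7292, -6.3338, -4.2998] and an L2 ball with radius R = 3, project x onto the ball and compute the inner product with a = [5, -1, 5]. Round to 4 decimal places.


Step 1: Compute ||x|| (intermediates to 6 decimals).
||x|| = sqrt(6.7292^2 + (-6.3338)^2 + (-4.2998)^2) = 10.192519
Step 2: Project.
Since ||x|| > R, scale = R/||x|| = 3/10.192519 = 0.294334, proj(x) = scale * x
proj(x) = [1.980632, -1.864253, -1.265577]
Step 3: Dot product.
a^T * proj(x) = 5*1.980632 - 1*(-1.864253) + 5*(-1.265577) = 5.4395


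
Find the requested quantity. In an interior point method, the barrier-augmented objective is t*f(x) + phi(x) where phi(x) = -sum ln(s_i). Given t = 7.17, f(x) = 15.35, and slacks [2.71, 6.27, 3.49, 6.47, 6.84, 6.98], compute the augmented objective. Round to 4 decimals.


Step 1: Compute log-barrier.
ln values: [0.9969, 1.8358, 1.2499, 1.8672, 1.9228, 1.943]
phi = -(0.9969 + 1.8358 + 1.2499 + 1.8672 + 1.9228 + 1.943) = -9.8156
Step 2: Compute augmented objective.
t*f(x) = 7.17*15.35 = 110.0595
Total = 110.0595 - 9.8156 = 100.2439


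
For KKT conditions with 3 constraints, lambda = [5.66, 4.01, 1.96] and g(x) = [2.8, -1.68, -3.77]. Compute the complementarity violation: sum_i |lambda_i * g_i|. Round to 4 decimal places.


KKT complementary slackness check:
lambda_1 * g_1 = 5.66 * 2.8 = 15.848
lambda_2 * g_2 = 4.01 * -1.68 = -6.7368
lambda_3 * g_3 = 1.96 * -3.77 = -7.3892
Total violation = 15.848 + 6.7368 + 7.3892 = 29.974


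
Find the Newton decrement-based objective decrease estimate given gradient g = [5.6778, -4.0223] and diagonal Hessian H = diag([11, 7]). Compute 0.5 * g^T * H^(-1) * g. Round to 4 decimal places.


Step 1: H is diagonal, so H^(-1) * g = [0.5162, -0.5746].
Step 2: g^T H^(-1) g = sum_i g_i^2 / H_ii
  = (5.6778)^2/11 + (-4.0223)^2/7
  = 2.9307 + 2.3113 = 5.2419
Step 3: Objective decrease = 0.5 * g^T H^(-1) g = 2.621


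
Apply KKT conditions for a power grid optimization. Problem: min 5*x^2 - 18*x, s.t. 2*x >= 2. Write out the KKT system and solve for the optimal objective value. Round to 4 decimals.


Step 1: Try lambda = 0 (constraint inactive).
Stationarity: 2*5*x - 18 = 0
x* = 18/(2*5) = 1.8
Check constraint: 2*1.8 = 3.6 >= 2 -- satisfied.
Step 2: Compute optimal value.
f(x*) = 5*1.8^2 - 18*1.8 = -16.2


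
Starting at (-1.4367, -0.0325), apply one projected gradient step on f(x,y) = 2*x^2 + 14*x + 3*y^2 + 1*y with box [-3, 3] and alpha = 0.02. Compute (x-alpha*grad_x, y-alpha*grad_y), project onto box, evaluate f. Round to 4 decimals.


Step 1: Compute gradient at (-1.4367, -0.0325).
grad_x = 2*2*-1.4367 + 14 = 8.2532
grad_y = 2*3*-0.0325 + 1 = 0.805
Step 2: Gradient step.
x_raw = -1.4367 - 0.02*8.2532 = -1.6018
y_raw = -0.0325 - 0.02*0.805 = -0.0486
Step 3: Project onto [-3, 3].
x_proj = clip(-1.6018) = -1.6018
y_proj = clip(-0.0486) = -0.0486
Step 4: Evaluate f.
f(-1.6018, -0.0486) = -17.3349


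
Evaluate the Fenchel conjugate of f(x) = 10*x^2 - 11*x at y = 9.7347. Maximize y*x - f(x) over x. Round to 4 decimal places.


f*(y) = sup_x {y*x - a*x^2 - b*x} = sup_x {(y-b)*x - a*x^2}
FOC: (y - b) - 2a*x = 0 => x* = (y - b)/(2a)
x* = (9.7347 + 11)/(2*10) = 1.0367
f*(9.7347) = (y-b)^2/(4a) = (9.7347 + 11)^2/(4*10)
= 429.9278/40 = 10.7482


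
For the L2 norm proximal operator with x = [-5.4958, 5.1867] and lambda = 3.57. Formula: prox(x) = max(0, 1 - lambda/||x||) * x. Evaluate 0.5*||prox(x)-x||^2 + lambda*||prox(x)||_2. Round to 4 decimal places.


Step 1: Compute ||x||.
||x|| = 7.5568
Step 2: Compute scaling factor.
scale = max(0, 1 - 3.57/7.5568) = 0.5276
Step 3: prox(x) = [-2.8995, 2.7364]
||prox(x)|| = 3.9868
Step 4: Proximal objective.
0.5*||prox-x||^2 = 6.3725
lambda*||prox|| = 14.2329
Total = 20.6054


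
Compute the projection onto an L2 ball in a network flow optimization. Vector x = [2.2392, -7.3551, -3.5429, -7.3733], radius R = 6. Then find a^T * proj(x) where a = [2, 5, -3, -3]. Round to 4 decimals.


Step 1: Compute ||x|| (intermediates to 6 decimals).
||x|| = sqrt(2.2392^2 + (-7.3551)^2 + (-3.5429)^2 + (-7.3733)^2) = 11.226273
Step 2: Project.
Since ||x|| > R, scale = R/||x|| = 6/11.226273 = 0.534461, proj(x) = scale * x
proj(x) = [1.196765, -3.931014, -1.893542, -3.940741]
Step 3: Dot product.
a^T * proj(x) = 2*1.196765 + 5*(-3.931014) - 3*(-1.893542) - 3*(-3.940741) = 0.2413


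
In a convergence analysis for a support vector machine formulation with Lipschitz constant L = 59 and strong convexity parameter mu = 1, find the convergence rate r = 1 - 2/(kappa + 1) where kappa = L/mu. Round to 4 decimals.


Step 1: Compute the condition number.
kappa = L/mu = 59/1 = 59.0
Step 2: Compute the convergence rate.
r = 1 - 2/(kappa + 1) = 1 - 2*mu/(L + mu) = (L - mu)/(L + mu) = 58/60 = 0.9667


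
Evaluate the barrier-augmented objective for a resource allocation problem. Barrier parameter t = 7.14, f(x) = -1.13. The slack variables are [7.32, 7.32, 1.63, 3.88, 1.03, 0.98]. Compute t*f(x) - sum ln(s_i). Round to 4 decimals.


Step 1: Compute log-barrier.
ln values: [1.9906, 1.9906, 0.4886, 1.3558, 0.0296, -0.0202]
phi = -(1.9906 + 1.9906 + 0.4886 + 1.3558 + 0.0296 - 0.0202) = -5.835
Step 2: Compute augmented objective.
t*f(x) = 7.14*-1.13 = -8.0682
Total = -8.0682 - 5.835 = -13.9032


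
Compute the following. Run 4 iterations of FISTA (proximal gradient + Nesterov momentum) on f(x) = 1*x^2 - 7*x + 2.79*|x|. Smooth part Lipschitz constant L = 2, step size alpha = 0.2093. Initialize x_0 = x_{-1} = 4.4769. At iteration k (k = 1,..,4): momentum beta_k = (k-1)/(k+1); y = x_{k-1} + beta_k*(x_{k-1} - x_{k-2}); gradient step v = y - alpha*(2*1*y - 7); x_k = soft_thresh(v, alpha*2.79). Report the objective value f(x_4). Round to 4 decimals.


FISTA on f(x) = 1*x^2 - 7*x + 2.79*|x|
L = 2, alpha = 0.2093
Iteration 1: beta = 0.0, y = 4.4769 + 0.0*(4.4769 - 4.4769) = 4.4769
  grad(y) = 1.9538, v = y - alpha*grad = 4.068
  prox(v) = soft_thresh(4.068, 0.5839) = 3.484
Iteration 2: beta = 0.3333, y = 3.484 + 0.3333*(3.484 - 4.4769) = 3.1531
  grad(y) = -0.6939, v = y - alpha*grad = 3.2983
  prox(v) = soft_thresh(3.2983, 0.5839) = 2.7143
Iteration 3: beta = 0.5, y = 2.7143 + 0.5*(2.7143 - 3.484) = 2.3295
  grad(y) = -2.341, v = y - alpha*grad = 2.8195
  prox(v) = soft_thresh(2.8195, 0.5839) = 2.2355
Iteration 4: beta = 0.6, y = 2.2355 + 0.6*(2.2355 - 2.7143) = 1.9482
  grad(y) = -3.1035, v = y - alpha*grad = 2.5978
  prox(v) = soft_thresh(2.5978, 0.5839) = 2.0139
f(x_4) = 1*2.0139^2 - 7*2.0139 + 2.79*|2.0139| = -4.4227


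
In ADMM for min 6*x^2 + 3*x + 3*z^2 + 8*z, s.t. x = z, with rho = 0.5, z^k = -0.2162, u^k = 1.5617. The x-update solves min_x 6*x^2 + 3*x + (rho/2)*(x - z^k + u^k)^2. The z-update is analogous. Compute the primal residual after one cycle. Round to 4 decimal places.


ADMM iteration with rho = 0.5, z^k = -0.2162, u^k = 1.5617
Step 1: x-update.
Minimize 6*x^2 + 3*x + (0.5/2)*(x + 0.2162 + 1.5617)^2
FOC: (2*6 + 0.5)*x = -3 + 0.5*(-0.2162 - 1.5617)
x^{k+1} = -0.3111
Step 2: z-update.
Minimize 3*z^2 + 8*z + (0.5/2)*(-0.3111 - z + 1.5617)^2
FOC: (2*3 + 0.5)*z = -8 + 0.5*(-0.3111 + 1.5617)
z^{k+1} = -1.1346
Step 3: u-update.
u^{k+1} = 1.5617 - 0.3111 + 1.1346 = 2.3852
Step 4: Primal residual = |-0.3111 + 1.1346| = 0.8235


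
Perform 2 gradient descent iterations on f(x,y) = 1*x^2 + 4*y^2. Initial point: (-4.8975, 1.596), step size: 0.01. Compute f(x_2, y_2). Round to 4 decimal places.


Gradient descent on f(x,y) = 1*x^2 + 4*y^2.
Starting point: (-4.8975, 1.596), alpha = 0.01
Step 1: grad_x = 2*1*-4.8975 = -9.795, grad_y = 2*4*1.596 = 12.768
  x_1 = -4.8975 - 0.01*-9.795 = -4.7996
  y_1 = 1.596 - 0.01*12.768 = 1.4683
Step 2: grad_x = 2*1*-4.7996 = -9.5991, grad_y = 2*4*1.4683 = 11.7466
  x_2 = -4.7996 - 0.01*-9.5991 = -4.7036
  y_2 = 1.4683 - 0.01*11.7466 = 1.3509
f(-4.7036, 1.3509) = 1*(-4.7036)^2 + 4*1.3509^2 = 29.4227


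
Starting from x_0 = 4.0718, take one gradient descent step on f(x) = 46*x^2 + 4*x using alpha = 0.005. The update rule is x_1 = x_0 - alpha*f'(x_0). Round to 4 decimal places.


We compute the gradient at x_0 and apply the update.
f'(x) = 92*x + 4
f'(4.0718) = 92*4.0718 + 4 = 378.6056
x_1 = 4.0718 - 0.005*378.6056 = 2.1788


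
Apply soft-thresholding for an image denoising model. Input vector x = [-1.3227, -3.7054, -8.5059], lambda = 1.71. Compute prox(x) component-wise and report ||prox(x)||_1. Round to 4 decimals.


Soft-thresholding with lambda = 1.71:
prox(-1.3227) = sign(-1.3227)*max(|-1.3227| - 1.71, 0) = 0.0
prox(-3.7054) = sign(-3.7054)*max(|-3.7054| - 1.71, 0) = -1.9954
prox(-8.5059) = sign(-8.5059)*max(|-8.5059| - 1.71, 0) = -6.7959
prox(x) = [0.0, -1.9954, -6.7959]
||prox(x)||_1 = 0.0 + 1.9954 + 6.7959 = 8.7913


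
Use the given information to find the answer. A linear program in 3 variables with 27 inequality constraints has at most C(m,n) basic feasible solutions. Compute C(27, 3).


Each vertex corresponds to some choice of n active constraints out of m, so the number of vertices is at most C(m, n) = m! / (n!(m-n)!).
m = 27, n = 3
Numerator: 27 * 26 * 25
Denominator: 3! = 6
C(27, 3) = 2925


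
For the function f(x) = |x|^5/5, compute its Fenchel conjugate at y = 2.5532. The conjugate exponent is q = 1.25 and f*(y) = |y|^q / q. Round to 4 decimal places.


The conjugate exponent q satisfies 1/p + 1/q = 1.
p = 5, so q = 5/(5 - 1) = 1.25
|y|^q = 2.5532^1.25 = 3.2274
f*(2.5532) = 3.2274 / 1.25 = 2.5819


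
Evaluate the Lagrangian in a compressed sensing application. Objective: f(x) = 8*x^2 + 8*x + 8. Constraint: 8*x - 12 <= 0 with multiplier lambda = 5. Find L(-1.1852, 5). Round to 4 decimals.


Step 1: Evaluate f(x).
f(-1.1852) = 8*(-1.1852)^2 + 8*(-1.1852) + 8 = 9.756
Step 2: Evaluate g(x).
g(-1.1852) = 8*-1.1852 - 12 = -21.4816
Step 3: Compute Lagrangian.
L = 9.756 + 5*-21.4816 = -97.652


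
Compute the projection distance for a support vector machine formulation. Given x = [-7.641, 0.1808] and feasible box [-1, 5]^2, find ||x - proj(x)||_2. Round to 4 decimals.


Project each component onto [-1, 5].
clip(-7.641) = -1.0, clip(0.1808) = 0.1808
Projection = [-1.0, 0.1808]
Squared diffs: [44.1029, 0.0]
Distance = sqrt(44.1029) = 6.641


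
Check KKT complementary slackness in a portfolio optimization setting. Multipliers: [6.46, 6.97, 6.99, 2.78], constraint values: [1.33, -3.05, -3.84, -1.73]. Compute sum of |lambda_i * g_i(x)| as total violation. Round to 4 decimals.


KKT complementary slackness check:
lambda_1 * g_1 = 6.46 * 1.33 = 8.5918
lambda_2 * g_2 = 6.97 * -3.05 = -21.2585
lambda_3 * g_3 = 6.99 * -3.84 = -26.8416
lambda_4 * g_4 = 2.78 * -1.73 = -4.8094
Total violation = 8.5918 + 21.2585 + 26.8416 + 4.8094 = 61.5013


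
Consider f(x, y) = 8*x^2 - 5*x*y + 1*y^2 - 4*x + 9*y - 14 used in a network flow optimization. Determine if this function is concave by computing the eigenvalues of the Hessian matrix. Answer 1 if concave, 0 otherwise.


The Hessian of f(x,y) = 8*x^2 - 5*x*y + 1*y^2 - 4*x + 9*y - 14 is:
H = [[16, -5], [-5, 2]]
Trace = 16 + 2 = 18
Determinant = 16*2 - (-5)^2 = 7
Discriminant = (18)^2 - 4*7 = 296.0
Eigenvalues: lambda_1 = 0.3977, lambda_2 = 17.6023
The function is not concave.

0


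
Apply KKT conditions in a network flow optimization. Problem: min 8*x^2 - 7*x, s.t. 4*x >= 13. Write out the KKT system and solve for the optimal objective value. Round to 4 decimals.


Step 1: Try lambda = 0 (constraint inactive).
x_unc = 7/(2*8) = 0.4375
Check: 4*0.4375 = 1.75 < 13 -- violated!
Step 2: Constraint must be active: 4*x = 13
x* = 13/4 = 3.25
lambda = (2*8*3.25 - 7)/4 = 11.25
Step 3: Compute optimal value.
f(x*) = 8*3.25^2 - 7*3.25 = 61.75


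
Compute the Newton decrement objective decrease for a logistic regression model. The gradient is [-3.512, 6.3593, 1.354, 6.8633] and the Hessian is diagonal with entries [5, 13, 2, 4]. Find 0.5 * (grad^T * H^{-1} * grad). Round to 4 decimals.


Step 1: H is diagonal, so H^(-1) * g = [-0.7024, 0.4892, 0.677, 1.7158].
Step 2: g^T H^(-1) g = sum_i g_i^2 / H_ii
  = (-3.512)^2/5 + (6.3593)^2/13 + (1.354)^2/2 + (6.8633)^2/4
  = 2.4668 + 3.1108 + 0.9167 + 11.7762 = 18.2705
Step 3: Objective decrease = 0.5 * g^T H^(-1) g = 9.1353


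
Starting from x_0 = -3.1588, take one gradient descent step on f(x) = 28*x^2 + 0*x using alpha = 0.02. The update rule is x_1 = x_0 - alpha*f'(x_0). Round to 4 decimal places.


We compute the gradient at x_0 and apply the update.
f'(x) = 56*x + 0
f'(-3.1588) = 56*-3.1588 + 0 = -176.8928
x_1 = -3.1588 - 0.02*-176.8928 = 0.3791


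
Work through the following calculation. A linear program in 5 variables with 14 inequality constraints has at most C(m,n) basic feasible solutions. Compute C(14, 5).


Each vertex corresponds to some choice of n active constraints out of m, so the number of vertices is at most C(m, n) = m! / (n!(m-n)!).
m = 14, n = 5
Numerator: 14 * 13 * 12 * 11 * 10
Denominator: 5! = 120
C(14, 5) = 2002


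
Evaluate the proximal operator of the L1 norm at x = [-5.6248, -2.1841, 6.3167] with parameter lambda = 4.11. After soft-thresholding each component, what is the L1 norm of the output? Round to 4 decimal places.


Soft-thresholding with lambda = 4.11:
prox(-5.6248) = sign(-5.6248)*max(|-5.6248| - 4.11, 0) = -1.5148
prox(-2.1841) = sign(-2.1841)*max(|-2.1841| - 4.11, 0) = 0.0
prox(6.3167) = sign(6.3167)*max(|6.3167| - 4.11, 0) = 2.2067
prox(x) = [-1.5148, 0.0, 2.2067]
||prox(x)||_1 = 1.5148 + 0.0 + 2.2067 = 3.7215


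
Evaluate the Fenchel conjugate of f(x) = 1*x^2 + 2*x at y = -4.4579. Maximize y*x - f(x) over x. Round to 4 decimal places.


f*(y) = sup_x {y*x - a*x^2 - b*x} = sup_x {(y-b)*x - a*x^2}
FOC: (y - b) - 2a*x = 0 => x* = (y - b)/(2a)
x* = (-4.4579 - 2)/(2*1) = -3.229
f*(-4.4579) = (y-b)^2/(4a) = (-4.4579 - 2)^2/(4*1)
= 41.7045/4 = 10.4261


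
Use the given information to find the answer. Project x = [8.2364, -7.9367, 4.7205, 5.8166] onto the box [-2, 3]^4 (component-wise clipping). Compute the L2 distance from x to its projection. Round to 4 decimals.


Project each component onto [-2, 3].
clip(8.2364) = 3.0, clip(-7.9367) = -2.0, clip(4.7205) = 3.0, clip(5.8166) = 3.0
Projection = [3.0, -2.0, 3.0, 3.0]
Squared diffs: [27.4199, 35.2444, 2.9601, 7.9332]
Distance = sqrt(73.5576) = 8.5766


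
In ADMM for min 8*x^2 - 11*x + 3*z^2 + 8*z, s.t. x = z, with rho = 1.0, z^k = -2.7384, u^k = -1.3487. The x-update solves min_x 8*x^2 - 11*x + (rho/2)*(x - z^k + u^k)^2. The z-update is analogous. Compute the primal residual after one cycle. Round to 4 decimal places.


ADMM iteration with rho = 1.0, z^k = -2.7384, u^k = -1.3487
Step 1: x-update.
Minimize 8*x^2 - 11*x + (1.0/2)*(x + 2.7384 - 1.3487)^2
FOC: (2*8 + 1.0)*x = 11 + 1.0*(-2.7384 + 1.3487)
x^{k+1} = 0.5653
Step 2: z-update.
Minimize 3*z^2 + 8*z + (1.0/2)*(0.5653 - z - 1.3487)^2
FOC: (2*3 + 1.0)*z = -8 + 1.0*(0.5653 - 1.3487)
z^{k+1} = -1.2548
Step 3: u-update.
u^{k+1} = -1.3487 + 0.5653 + 1.2548 = 0.4714
Step 4: Primal residual = |0.5653 + 1.2548| = 1.8201


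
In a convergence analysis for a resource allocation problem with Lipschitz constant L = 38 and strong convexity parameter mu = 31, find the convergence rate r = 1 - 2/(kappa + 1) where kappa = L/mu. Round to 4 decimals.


Step 1: Compute the condition number.
kappa = L/mu = 38/31 = 1.2258
Step 2: Compute the convergence rate.
r = 1 - 2/(kappa + 1) = 1 - 2*mu/(L + mu) = (L - mu)/(L + mu) = 7/69 = 0.1014


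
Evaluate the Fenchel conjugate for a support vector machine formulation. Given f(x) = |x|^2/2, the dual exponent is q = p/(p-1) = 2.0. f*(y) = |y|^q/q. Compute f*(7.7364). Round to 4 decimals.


The conjugate exponent q satisfies 1/p + 1/q = 1.
p = 2, so q = 2/(2 - 1) = 2.0
|y|^q = 7.7364^2.0 = 59.8519
f*(7.7364) = 59.8519 / 2.0 = 29.9259


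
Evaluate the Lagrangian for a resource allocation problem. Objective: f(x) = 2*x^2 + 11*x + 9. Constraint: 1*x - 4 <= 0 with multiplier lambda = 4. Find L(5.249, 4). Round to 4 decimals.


Step 1: Evaluate f(x).
f(5.249) = 2*5.249^2 + 11*5.249 + 9 = 121.843
Step 2: Evaluate g(x).
g(5.249) = 1*5.249 - 4 = 1.249
Step 3: Compute Lagrangian.
L = 121.843 + 4*1.249 = 126.839


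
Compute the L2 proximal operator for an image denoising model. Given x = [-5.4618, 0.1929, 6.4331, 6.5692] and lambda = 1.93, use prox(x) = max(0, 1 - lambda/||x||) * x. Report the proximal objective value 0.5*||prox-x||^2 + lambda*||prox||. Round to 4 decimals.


Step 1: Compute ||x||.
||x|| = 10.6962
Step 2: Compute scaling factor.
scale = max(0, 1 - 1.93/10.6962) = 0.8196
Step 3: prox(x) = [-4.4763, 0.1581, 5.2723, 5.3839]
||prox(x)|| = 8.7662
Step 4: Proximal objective.
0.5*||prox-x||^2 = 1.8625
lambda*||prox|| = 16.9188
Total = 18.7811


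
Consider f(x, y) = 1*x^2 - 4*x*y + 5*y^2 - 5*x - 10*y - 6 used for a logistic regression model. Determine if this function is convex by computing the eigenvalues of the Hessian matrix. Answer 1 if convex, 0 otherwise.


The Hessian of f(x,y) = 1*x^2 - 4*x*y + 5*y^2 - 5*x - 10*y - 6 is:
H = [[2, -4], [-4, 10]]
Trace = 2 + 10 = 12
Determinant = 2*10 - (-4)^2 = 4
Discriminant = (12)^2 - 4*4 = 128.0
Eigenvalues: lambda_1 = 0.3431, lambda_2 = 11.6569
The function is convex.

1


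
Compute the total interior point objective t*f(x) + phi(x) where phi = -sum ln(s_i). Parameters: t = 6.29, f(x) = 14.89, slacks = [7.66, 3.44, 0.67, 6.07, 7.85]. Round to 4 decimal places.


Step 1: Compute log-barrier.
ln values: [2.036, 1.2355, -0.4005, 1.8034, 2.0605]
phi = -(2.036 + 1.2355 - 0.4005 + 1.8034 + 2.0605) = -6.7349
Step 2: Compute augmented objective.
t*f(x) = 6.29*14.89 = 93.6581
Total = 93.6581 - 6.7349 = 86.9232


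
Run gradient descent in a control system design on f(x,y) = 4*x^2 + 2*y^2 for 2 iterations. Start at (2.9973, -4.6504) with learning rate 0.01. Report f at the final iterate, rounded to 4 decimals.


Gradient descent on f(x,y) = 4*x^2 + 2*y^2.
Starting point: (2.9973, -4.6504), alpha = 0.01
Step 1: grad_x = 2*4*2.9973 = 23.9784, grad_y = 2*2*-4.6504 = -18.6016
  x_1 = 2.9973 - 0.01*23.9784 = 2.7575
  y_1 = -4.6504 - 0.01*-18.6016 = -4.4644
Step 2: grad_x = 2*4*2.7575 = 22.0601, grad_y = 2*2*-4.4644 = -17.8575
  x_2 = 2.7575 - 0.01*22.0601 = 2.5369
  y_2 = -4.4644 - 0.01*-17.8575 = -4.2858
f(2.5369, -4.2858) = 4*2.5369^2 + 2*(-4.2858)^2 = 62.4801


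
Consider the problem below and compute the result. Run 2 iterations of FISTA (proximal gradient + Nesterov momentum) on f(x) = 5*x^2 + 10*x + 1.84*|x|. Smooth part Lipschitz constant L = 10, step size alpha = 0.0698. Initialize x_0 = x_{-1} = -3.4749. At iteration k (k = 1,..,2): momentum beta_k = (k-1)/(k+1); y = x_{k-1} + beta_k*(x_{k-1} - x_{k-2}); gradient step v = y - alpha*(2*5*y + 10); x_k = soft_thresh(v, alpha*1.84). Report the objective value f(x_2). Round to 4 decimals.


FISTA on f(x) = 5*x^2 + 10*x + 1.84*|x|
L = 10, alpha = 0.0698
Iteration 1: beta = 0.0, y = -3.4749 + 0.0*(-3.4749 + 3.4749) = -3.4749
  grad(y) = -24.749, v = y - alpha*grad = -1.7474
  prox(v) = soft_thresh(-1.7474, 0.1284) = -1.619
Iteration 2: beta = 0.3333, y = -1.619 + 0.3333*(-1.619 + 3.4749) = -1.0004
  grad(y) = -0.0035, v = y - alpha*grad = -1.0001
  prox(v) = soft_thresh(-1.0001, 0.1284) = -0.8717
f(x_2) = 5*(-0.8717)^2 + 10*(-0.8717) + 1.84*|-0.8717| = -3.3138


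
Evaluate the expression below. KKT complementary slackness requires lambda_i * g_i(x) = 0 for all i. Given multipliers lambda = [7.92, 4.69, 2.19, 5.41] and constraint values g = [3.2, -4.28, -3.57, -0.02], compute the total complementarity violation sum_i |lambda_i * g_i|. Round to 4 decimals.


KKT complementary slackness check:
lambda_1 * g_1 = 7.92 * 3.2 = 25.344
lambda_2 * g_2 = 4.69 * -4.28 = -20.0732
lambda_3 * g_3 = 2.19 * -3.57 = -7.8183
lambda_4 * g_4 = 5.41 * -0.02 = -0.1082
Total violation = 25.344 + 20.0732 + 7.8183 + 0.1082 = 53.3437


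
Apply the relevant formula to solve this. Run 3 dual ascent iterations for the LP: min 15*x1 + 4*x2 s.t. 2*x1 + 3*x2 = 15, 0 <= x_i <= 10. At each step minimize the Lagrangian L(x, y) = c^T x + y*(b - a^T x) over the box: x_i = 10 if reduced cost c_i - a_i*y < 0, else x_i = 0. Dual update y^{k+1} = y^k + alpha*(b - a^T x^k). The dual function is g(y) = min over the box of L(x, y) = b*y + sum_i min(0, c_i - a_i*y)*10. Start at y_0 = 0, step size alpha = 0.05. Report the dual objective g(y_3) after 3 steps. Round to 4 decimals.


Dual ascent for LP: min 15*x1 + 4*x2, 2*x1 + 3*x2 = 15, 0 <= x_i <= 10
Step 1: y^k = 0.0, reduced costs: (15.0, 4.0)
  x^k = (0.0, 0.0), subgradient = b - a^T x = 15.0
  y^{k+1} = 0.0 + 0.05*15.0 = 0.75
Step 2: y^k = 0.75, reduced costs: (13.5, 1.75)
  x^k = (0.0, 0.0), subgradient = b - a^T x = 15.0
  y^{k+1} = 0.75 + 0.05*15.0 = 1.5
Step 3: y^k = 1.5, reduced costs: (12.0, -0.5)
  x^k = (0.0, 10.0), subgradient = b - a^T x = -15.0
  y^{k+1} = 1.5 + 0.05*-15.0 = 0.75
Dual objective at y_3 = 0.75: reduced costs (13.5, 1.75), box minimizer x = (0.0, 0.0)
g(y_3) = b*y + (c1 - a1*y)*x1 + (c2 - a2*y)*x2 = 15*0.75 + 13.5*0.0 + 1.75*0.0 = 11.25 + 0.0 + 0.0 = 11.25


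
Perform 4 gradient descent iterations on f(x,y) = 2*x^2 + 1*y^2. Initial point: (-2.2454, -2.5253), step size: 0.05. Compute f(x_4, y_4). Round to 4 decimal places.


Gradient descent on f(x,y) = 2*x^2 + 1*y^2.
Starting point: (-2.2454, -2.5253), alpha = 0.05
Step 1: grad_x = 2*2*-2.2454 = -8.9816, grad_y = 2*1*-2.5253 = -5.0506
  x_1 = -2.2454 - 0.05*-8.9816 = -1.7963
  y_1 = -2.5253 - 0.05*-5.0506 = -2.2728
Step 2: grad_x = 2*2*-1.7963 = -7.1853, grad_y = 2*1*-2.2728 = -4.5455
  x_2 = -1.7963 - 0.05*-7.1853 = -1.4371
  y_2 = -2.2728 - 0.05*-4.5455 = -2.0455
Step 3: grad_x = 2*2*-1.4371 = -5.7482, grad_y = 2*1*-2.0455 = -4.091
  x_3 = -1.4371 - 0.05*-5.7482 = -1.1496
  y_3 = -2.0455 - 0.05*-4.091 = -1.8409
Step 4: grad_x = 2*2*-1.1496 = -4.5986, grad_y = 2*1*-1.8409 = -3.6819
  x_4 = -1.1496 - 0.05*-4.5986 = -0.9197
  y_4 = -1.8409 - 0.05*-3.6819 = -1.6568
f(-0.9197, -1.6568) = 2*(-0.9197)^2 + 1*(-1.6568)^2 = 4.4369


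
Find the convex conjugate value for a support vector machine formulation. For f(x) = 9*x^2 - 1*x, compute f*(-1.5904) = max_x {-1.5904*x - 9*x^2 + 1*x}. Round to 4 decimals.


f*(y) = sup_x {y*x - a*x^2 - b*x} = sup_x {(y-b)*x - a*x^2}
FOC: (y - b) - 2a*x = 0 => x* = (y - b)/(2a)
x* = (-1.5904 + 1)/(2*9) = -0.0328
f*(-1.5904) = (y-b)^2/(4a) = (-1.5904 + 1)^2/(4*9)
= 0.3486/36 = 0.0097


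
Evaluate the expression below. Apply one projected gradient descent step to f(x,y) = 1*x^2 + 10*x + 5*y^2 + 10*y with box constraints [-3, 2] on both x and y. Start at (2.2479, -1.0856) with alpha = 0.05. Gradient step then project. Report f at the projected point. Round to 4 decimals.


Step 1: Compute gradient at (2.2479, -1.0856).
grad_x = 2*1*2.2479 + 10 = 14.4958
grad_y = 2*5*-1.0856 + 10 = -0.856
Step 2: Gradient step.
x_raw = 2.2479 - 0.05*14.4958 = 1.5231
y_raw = -1.0856 - 0.05*-0.856 = -1.0428
Step 3: Project onto [-3, 2].
x_proj = clip(1.5231) = 1.5231
y_proj = clip(-1.0428) = -1.0428
Step 4: Evaluate f.
f(1.5231, -1.0428) = 12.5601


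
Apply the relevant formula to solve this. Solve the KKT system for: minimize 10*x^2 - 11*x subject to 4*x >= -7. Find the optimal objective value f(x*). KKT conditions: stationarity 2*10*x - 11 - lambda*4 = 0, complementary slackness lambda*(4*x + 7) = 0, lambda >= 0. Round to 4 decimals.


Step 1: Try lambda = 0 (constraint inactive).
Stationarity: 2*10*x - 11 = 0
x* = 11/(2*10) = 0.55
Check constraint: 4*0.55 = 2.2 >= -7 -- satisfied.
Step 2: Compute optimal value.
f(x*) = 10*0.55^2 - 11*0.55 = -3.025


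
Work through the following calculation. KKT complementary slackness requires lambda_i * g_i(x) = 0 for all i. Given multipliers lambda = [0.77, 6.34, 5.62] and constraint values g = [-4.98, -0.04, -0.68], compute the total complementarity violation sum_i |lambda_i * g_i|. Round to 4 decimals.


KKT complementary slackness check:
lambda_1 * g_1 = 0.77 * -4.98 = -3.8346
lambda_2 * g_2 = 6.34 * -0.04 = -0.2536
lambda_3 * g_3 = 5.62 * -0.68 = -3.8216
Total violation = 3.8346 + 0.2536 + 3.8216 = 7.9098


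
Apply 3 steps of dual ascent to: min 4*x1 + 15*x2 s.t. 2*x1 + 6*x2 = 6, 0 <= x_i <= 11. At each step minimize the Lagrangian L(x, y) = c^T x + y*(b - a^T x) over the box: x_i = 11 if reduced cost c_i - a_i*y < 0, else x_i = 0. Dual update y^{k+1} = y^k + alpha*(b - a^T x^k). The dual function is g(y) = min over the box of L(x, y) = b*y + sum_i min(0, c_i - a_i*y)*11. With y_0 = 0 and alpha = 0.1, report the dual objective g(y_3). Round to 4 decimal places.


Dual ascent for LP: min 4*x1 + 15*x2, 2*x1 + 6*x2 = 6, 0 <= x_i <= 11
Step 1: y^k = 0.0, reduced costs: (4.0, 15.0)
  x^k = (0.0, 0.0), subgradient = b - a^T x = 6.0
  y^{k+1} = 0.0 + 0.1*6.0 = 0.6
Step 2: y^k = 0.6, reduced costs: (2.8, 11.4)
  x^k = (0.0, 0.0), subgradient = b - a^T x = 6.0
  y^{k+1} = 0.6 + 0.1*6.0 = 1.2
Step 3: y^k = 1.2, reduced costs: (1.6, 7.8)
  x^k = (0.0, 0.0), subgradient = b - a^T x = 6.0
  y^{k+1} = 1.2 + 0.1*6.0 = 1.8
Dual objective at y_3 = 1.8: reduced costs (0.4, 4.2), box minimizer x = (0.0, 0.0)
g(y_3) = b*y + (c1 - a1*y)*x1 + (c2 - a2*y)*x2 = 6*1.8 + 0.4*0.0 + 4.2*0.0 = 10.8 + 0.0 + 0.0 = 10.8


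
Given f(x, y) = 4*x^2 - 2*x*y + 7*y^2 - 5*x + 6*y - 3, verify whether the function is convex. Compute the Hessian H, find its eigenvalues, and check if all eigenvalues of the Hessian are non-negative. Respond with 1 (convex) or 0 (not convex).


The Hessian of f(x,y) = 4*x^2 - 2*x*y + 7*y^2 - 5*x + 6*y - 3 is:
H = [[8, -2], [-2, 14]]
Trace = 8 + 14 = 22
Determinant = 8*14 - (-2)^2 = 108
Discriminant = (22)^2 - 4*108 = 52.0
Eigenvalues: lambda_1 = 7.3944, lambda_2 = 14.6056
The function is convex.

1


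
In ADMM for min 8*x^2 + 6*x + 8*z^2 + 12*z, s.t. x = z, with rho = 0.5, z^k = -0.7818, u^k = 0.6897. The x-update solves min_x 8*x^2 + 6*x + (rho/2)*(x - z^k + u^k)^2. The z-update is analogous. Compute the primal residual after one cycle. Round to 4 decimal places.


ADMM iteration with rho = 0.5, z^k = -0.7818, u^k = 0.6897
Step 1: x-update.
Minimize 8*x^2 + 6*x + (0.5/2)*(x + 0.7818 + 0.6897)^2
FOC: (2*8 + 0.5)*x = -6 + 0.5*(-0.7818 - 0.6897)
x^{k+1} = -0.4082
Step 2: z-update.
Minimize 8*z^2 + 12*z + (0.5/2)*(-0.4082 - z + 0.6897)^2
FOC: (2*8 + 0.5)*z = -12 + 0.5*(-0.4082 + 0.6897)
z^{k+1} = -0.7187
Step 3: u-update.
u^{k+1} = 0.6897 - 0.4082 + 0.7187 = 1.0002
Step 4: Primal residual = |-0.4082 + 0.7187| = 0.3105


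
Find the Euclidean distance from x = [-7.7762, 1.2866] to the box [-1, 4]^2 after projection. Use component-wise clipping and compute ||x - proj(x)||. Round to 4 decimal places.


Project each component onto [-1, 4].
clip(-7.7762) = -1.0, clip(1.2866) = 1.2866
Projection = [-1.0, 1.2866]
Squared diffs: [45.9169, 0.0]
Distance = sqrt(45.9169) = 6.7762


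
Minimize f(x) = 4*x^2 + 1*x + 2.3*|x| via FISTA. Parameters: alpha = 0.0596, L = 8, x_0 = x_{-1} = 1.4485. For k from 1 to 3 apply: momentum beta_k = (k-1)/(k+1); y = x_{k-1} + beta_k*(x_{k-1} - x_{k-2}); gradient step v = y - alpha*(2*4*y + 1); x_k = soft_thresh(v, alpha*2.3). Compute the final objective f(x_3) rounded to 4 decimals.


FISTA on f(x) = 4*x^2 + 1*x + 2.3*|x|
L = 8, alpha = 0.0596
Iteration 1: beta = 0.0, y = 1.4485 + 0.0*(1.4485 - 1.4485) = 1.4485
  grad(y) = 12.588, v = y - alpha*grad = 0.6983
  prox(v) = soft_thresh(0.6983, 0.1371) = 0.5612
Iteration 2: beta = 0.3333, y = 0.5612 + 0.3333*(0.5612 - 1.4485) = 0.2654
  grad(y) = 3.1232, v = y - alpha*grad = 0.0793
  prox(v) = soft_thresh(0.0793, 0.1371) = 0.0
Iteration 3: beta = 0.5, y = 0.0 + 0.5*(0.0 - 0.5612) = -0.2806
  grad(y) = -1.2447, v = y - alpha*grad = -0.2064
  prox(v) = soft_thresh(-0.2064, 0.1371) = -0.0693
f(x_3) = 4*(-0.0693)^2 + 1*(-0.0693) + 2.3*|-0.0693| = 0.1093
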